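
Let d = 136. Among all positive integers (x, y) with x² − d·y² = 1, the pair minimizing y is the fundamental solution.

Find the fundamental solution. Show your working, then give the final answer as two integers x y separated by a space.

35 3

[11; 1,1,1,22] for √136; ℓ=4 ⇒ convergent index 3
step 0: (11, 1)  from 11·(1,0) + (0,1)
step 1: (12, 1)  from 1·(11,1) + (1,0)
step 2: (23, 2)  from 1·(12,1) + (11,1)
step 3: (35, 3)  from 1·(23,2) + (12,1)
(x₁, y₁) = (35, 3);  35² − 136·3² = 1 ✓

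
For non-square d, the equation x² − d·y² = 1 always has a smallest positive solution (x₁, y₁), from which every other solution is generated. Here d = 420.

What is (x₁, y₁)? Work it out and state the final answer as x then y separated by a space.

41 2

d=420: √d = [20; 2,40] (ℓ=2, even), read p_1/q_1
i=0: a=20 ⇒ p=20, q=1
i=1: a=2 ⇒ p=41, q=2
→ (41, 2).  Check: 41²=1681, 420·2²=1680, difference 1.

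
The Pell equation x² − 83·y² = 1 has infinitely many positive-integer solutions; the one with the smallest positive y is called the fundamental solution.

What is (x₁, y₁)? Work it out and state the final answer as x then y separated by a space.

√83 = [9; 9,18, …], period ℓ=2 (even) → k=1
k=0  a_k=9  p_k/q_k = 9/1
k=1  a_k=9  p_k/q_k = 82/9
(x₁, y₁) = (82, 9);  82² − 83·9² = 1 ✓

82 9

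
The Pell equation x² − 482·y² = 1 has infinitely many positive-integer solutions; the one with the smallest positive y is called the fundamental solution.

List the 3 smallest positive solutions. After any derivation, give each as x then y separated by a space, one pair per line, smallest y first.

d=482: √d = [21; 1,20,1,42] (ℓ=4, even), read p_3/q_3
i=0: a=21 ⇒ p=21, q=1
i=1: a=1 ⇒ p=22, q=1
i=2: a=20 ⇒ p=461, q=21
i=3: a=1 ⇒ p=483, q=22
fundamental: x₁=483, y₁=22  (since 233289 − 482·484 = 1)
(x_2, y_2) = (483·483 + 482·22·22, 483·22 + 22·483) = (466577, 21252)
(x_3, y_3) = (483·466577 + 482·22·21252, 483·21252 + 22·466577) = (450712899, 20529410)

483 22
466577 21252
450712899 20529410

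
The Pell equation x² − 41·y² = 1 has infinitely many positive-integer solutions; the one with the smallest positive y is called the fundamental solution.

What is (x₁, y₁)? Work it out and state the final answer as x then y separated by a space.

2049 320

d=41: √d = [6; 2,2,12] (ℓ=3, odd), read p_5/q_5
step 0: (6, 1)  from 6·(1,0) + (0,1)
step 1: (13, 2)  from 2·(6,1) + (1,0)
step 2: (32, 5)  from 2·(13,2) + (6,1)
step 3: (397, 62)  from 12·(32,5) + (13,2)
step 4: (826, 129)  from 2·(397,62) + (32,5)
step 5: (2049, 320)  from 2·(826,129) + (397,62)
→ (2049, 320).  Check: 2049²=4198401, 41·320²=4198400, difference 1.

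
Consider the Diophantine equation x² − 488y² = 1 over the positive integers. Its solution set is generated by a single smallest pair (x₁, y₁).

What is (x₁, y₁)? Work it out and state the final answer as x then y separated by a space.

243 11

[22; 11,44] for √488; ℓ=2 ⇒ convergent index 1
i=0: a=22 ⇒ p=22, q=1
i=1: a=11 ⇒ p=243, q=11
(x₁, y₁) = (243, 11);  243² − 488·11² = 1 ✓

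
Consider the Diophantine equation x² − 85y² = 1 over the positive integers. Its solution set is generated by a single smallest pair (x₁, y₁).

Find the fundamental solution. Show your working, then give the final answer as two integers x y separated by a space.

√85 = [9; 4,1,1,4,18, …], period ℓ=5 (odd) → k=9
k=0  a_k=9  p_k/q_k = 9/1
k=1  a_k=4  p_k/q_k = 37/4
…
k=6  a_k=4  p_k/q_k = 27926/3029
k=7  a_k=1  p_k/q_k = 34813/3776
k=8  a_k=1  p_k/q_k = 62739/6805
k=9  a_k=4  p_k/q_k = 285769/30996
→ (285769, 30996).  Check: 285769²=81663921361, 85·30996²=81663921360, difference 1.

285769 30996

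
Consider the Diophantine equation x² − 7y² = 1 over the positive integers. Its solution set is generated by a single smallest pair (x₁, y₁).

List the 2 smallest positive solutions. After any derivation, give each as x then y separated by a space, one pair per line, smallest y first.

8 3
127 48

√7 → a₀=2, period (1,1,1,4); ℓ=4 even so k=3
k=0  a_k=2  p_k/q_k = 2/1
k=1  a_k=1  p_k/q_k = 3/1
k=2  a_k=1  p_k/q_k = 5/2
k=3  a_k=1  p_k/q_k = 8/3
(x₁, y₁) = (8, 3);  8² − 7·3² = 1 ✓
(8+3√7)^2 = 127 + 48√7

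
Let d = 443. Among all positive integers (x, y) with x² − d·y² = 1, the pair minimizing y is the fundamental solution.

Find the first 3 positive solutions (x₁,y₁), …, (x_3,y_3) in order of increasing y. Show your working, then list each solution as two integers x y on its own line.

√443 → a₀=21, period (21,42); ℓ=2 even so k=1
i=0: a=21 ⇒ p=21, q=1
i=1: a=21 ⇒ p=442, q=21
→ (442, 21).  Check: 442²=195364, 443·21²=195363, difference 1.
(x_2, y_2) = (442·442 + 443·21·21, 442·21 + 21·442) = (390727, 18564)
(x_3, y_3) = (442·390727 + 443·21·18564, 442·18564 + 21·390727) = (345402226, 16410555)

442 21
390727 18564
345402226 16410555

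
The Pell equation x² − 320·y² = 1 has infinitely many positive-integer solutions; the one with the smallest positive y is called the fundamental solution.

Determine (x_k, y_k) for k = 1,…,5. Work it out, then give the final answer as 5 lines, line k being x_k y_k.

161 9
51841 2898
16692641 933147
5374978561 300470436
1730726404001 96750547245

√320 → a₀=17, period (1,7,1,34); ℓ=4 even so k=3
step 0: (17, 1)  from 17·(1,0) + (0,1)
…
step 2: (143, 8)  from 7·(18,1) + (17,1)
step 3: (161, 9)  from 1·(143,8) + (18,1)
(x₁, y₁) = (161, 9);  161² − 320·9² = 1 ✓
(161+9√320)^2 = 51841 + 2898√320
(161+9√320)^3 = 16692641 + 933147√320
(161+9√320)^4 = 5374978561 + 300470436√320
(161+9√320)^5 = 1730726404001 + 96750547245√320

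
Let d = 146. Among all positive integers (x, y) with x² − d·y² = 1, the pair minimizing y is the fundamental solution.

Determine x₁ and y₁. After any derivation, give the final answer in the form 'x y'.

[12; 12,24] for √146; ℓ=2 ⇒ convergent index 1
a_0=12:  p_0=12·1+0=12,  q_0=12·0+1=1
a_1=12:  p_1=12·12+1=145,  q_1=12·1+0=12
→ (145, 12).  Check: 145²=21025, 146·12²=21024, difference 1.

145 12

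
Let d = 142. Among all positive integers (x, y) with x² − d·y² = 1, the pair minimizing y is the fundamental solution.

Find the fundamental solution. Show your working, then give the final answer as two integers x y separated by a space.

143 12

[11; 1,10,1,22] for √142; ℓ=4 ⇒ convergent index 3
a_0=11:  p_0=11·1+0=11,  q_0=11·0+1=1
a_1=1:  p_1=1·11+1=12,  q_1=1·1+0=1
a_2=10:  p_2=10·12+11=131,  q_2=10·1+1=11
a_3=1:  p_3=1·131+12=143,  q_3=1·11+1=12
→ (143, 12).  Check: 143²=20449, 142·12²=20448, difference 1.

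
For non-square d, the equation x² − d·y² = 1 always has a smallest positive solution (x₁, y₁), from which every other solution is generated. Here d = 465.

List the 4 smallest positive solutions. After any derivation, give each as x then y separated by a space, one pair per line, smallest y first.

15871 736
503777281 23362112
15990898437631 741560158368
507583097703505921 23538602523554944

[21; 1,1,3,2,2,2,3,1,1,42] for √465; ℓ=10 ⇒ convergent index 9
i=0: a=21 ⇒ p=21, q=1
i=1: a=1 ⇒ p=22, q=1
i=2: a=1 ⇒ p=43, q=2
…
i=5: a=2 ⇒ p=841, q=39
i=6: a=2 ⇒ p=2027, q=94
…
i=8: a=1 ⇒ p=8949, q=415
i=9: a=1 ⇒ p=15871, q=736
(x₁, y₁) = (15871, 736);  15871² − 465·736² = 1 ✓
k=2:  x_2 = 15871·15871+465·736·736 = 503777281,  y_2 = 15871·736+736·15871 = 23362112
k=3:  x_3 = 15871·503777281+465·736·23362112 = 15990898437631,  y_3 = 15871·23362112+736·503777281 = 741560158368
k=4:  x_4 = 15871·15990898437631+465·736·741560158368 = 507583097703505921,  y_4 = 15871·741560158368+736·15990898437631 = 23538602523554944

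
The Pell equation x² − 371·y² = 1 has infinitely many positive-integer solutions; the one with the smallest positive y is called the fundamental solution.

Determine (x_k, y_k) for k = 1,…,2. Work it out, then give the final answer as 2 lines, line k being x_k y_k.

[19; 3,1,4,1,3,38] for √371; ℓ=6 ⇒ convergent index 5
a_0=19:  p_0=19·1+0=19,  q_0=19·0+1=1
a_1=3:  p_1=3·19+1=58,  q_1=3·1+0=3
a_2=1:  p_2=1·58+19=77,  q_2=1·3+1=4
a_3=4:  p_3=4·77+58=366,  q_3=4·4+3=19
a_4=1:  p_4=1·366+77=443,  q_4=1·19+4=23
a_5=3:  p_5=3·443+366=1695,  q_5=3·23+19=88
→ (1695, 88).  Check: 1695²=2873025, 371·88²=2873024, difference 1.
k=2:  x_2 = 1695·1695+371·88·88 = 5746049,  y_2 = 1695·88+88·1695 = 298320

1695 88
5746049 298320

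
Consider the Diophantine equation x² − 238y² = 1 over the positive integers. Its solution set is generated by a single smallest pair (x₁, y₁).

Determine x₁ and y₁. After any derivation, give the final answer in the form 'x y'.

11663 756

d=238: √d = [15; 2,2,1,14,1,2,2,30] (ℓ=8, even), read p_7/q_7
step 0: (15, 1)  from 15·(1,0) + (0,1)
step 1: (31, 2)  from 2·(15,1) + (1,0)
…
step 5: (1697, 110)  from 1·(1589,103) + (108,7)
step 6: (4983, 323)  from 2·(1697,110) + (1589,103)
step 7: (11663, 756)  from 2·(4983,323) + (1697,110)
(x₁, y₁) = (11663, 756);  11663² − 238·756² = 1 ✓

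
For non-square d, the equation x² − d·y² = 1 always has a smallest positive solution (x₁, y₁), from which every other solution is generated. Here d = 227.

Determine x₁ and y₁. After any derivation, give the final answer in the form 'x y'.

226 15

√227 = [15; 15,30, …], period ℓ=2 (even) → k=1
step 0: (15, 1)  from 15·(1,0) + (0,1)
step 1: (226, 15)  from 15·(15,1) + (1,0)
(x₁, y₁) = (226, 15);  226² − 227·15² = 1 ✓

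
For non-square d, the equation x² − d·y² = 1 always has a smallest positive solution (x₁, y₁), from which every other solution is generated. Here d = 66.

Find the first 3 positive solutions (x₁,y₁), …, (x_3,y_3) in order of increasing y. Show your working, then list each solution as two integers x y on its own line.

[8; 8,16] for √66; ℓ=2 ⇒ convergent index 1
k=0  a_k=8  p_k/q_k = 8/1
k=1  a_k=8  p_k/q_k = 65/8
fundamental: x₁=65, y₁=8  (since 4225 − 66·64 = 1)
(65+8√66)^2 = 8449 + 1040√66
(65+8√66)^3 = 1098305 + 135192√66

65 8
8449 1040
1098305 135192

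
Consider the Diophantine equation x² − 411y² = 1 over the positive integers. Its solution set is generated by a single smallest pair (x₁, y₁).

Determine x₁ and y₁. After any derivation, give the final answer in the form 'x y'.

49730 2453

√411 = [20; 3,1,1,1,19,1,1,1,3,40, …], period ℓ=10 (even) → k=9
k=0  a_k=20  p_k/q_k = 20/1
k=1  a_k=3  p_k/q_k = 61/3
…
k=3  a_k=1  p_k/q_k = 142/7
…
k=5  a_k=19  p_k/q_k = 4379/216
k=6  a_k=1  p_k/q_k = 4602/227
k=7  a_k=1  p_k/q_k = 8981/443
k=8  a_k=1  p_k/q_k = 13583/670
k=9  a_k=3  p_k/q_k = 49730/2453
(x₁, y₁) = (49730, 2453);  49730² − 411·2453² = 1 ✓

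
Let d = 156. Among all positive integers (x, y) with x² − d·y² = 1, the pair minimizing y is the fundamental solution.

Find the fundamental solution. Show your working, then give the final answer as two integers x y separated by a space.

25 2

√156 = [12; 2,24, …], period ℓ=2 (even) → k=1
k=0  a_k=12  p_k/q_k = 12/1
k=1  a_k=2  p_k/q_k = 25/2
(x₁, y₁) = (25, 2);  25² − 156·2² = 1 ✓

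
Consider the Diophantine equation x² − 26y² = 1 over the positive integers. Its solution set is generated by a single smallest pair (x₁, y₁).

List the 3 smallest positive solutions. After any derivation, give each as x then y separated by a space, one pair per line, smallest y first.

√26 = [5; 10, …], period ℓ=1 (odd) → k=1
i=0: a=5 ⇒ p=5, q=1
i=1: a=10 ⇒ p=51, q=10
fundamental: x₁=51, y₁=10  (since 2601 − 26·100 = 1)
k=2:  x_2 = 51·51+26·10·10 = 5201,  y_2 = 51·10+10·51 = 1020
k=3:  x_3 = 51·5201+26·10·1020 = 530451,  y_3 = 51·1020+10·5201 = 104030

51 10
5201 1020
530451 104030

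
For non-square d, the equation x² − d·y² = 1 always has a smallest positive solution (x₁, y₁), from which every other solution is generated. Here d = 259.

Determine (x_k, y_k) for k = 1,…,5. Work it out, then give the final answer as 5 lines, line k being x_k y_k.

[16; 10,1,2,3,4,3,2,1,10,32] for √259; ℓ=10 ⇒ convergent index 9
step 0: (16, 1)  from 16·(1,0) + (0,1)
…
step 2: (177, 11)  from 1·(161,10) + (16,1)
step 3: (515, 32)  from 2·(177,11) + (161,10)
…
step 8: (79196, 4921)  from 1·(55265,3434) + (23931,1487)
step 9: (847225, 52644)  from 10·(79196,4921) + (55265,3434)
→ (847225, 52644).  Check: 847225²=717790200625, 259·52644²=717790200624, difference 1.
(847225+52644√259)^2 = 1435580401249 + 89202625800√259
(847225+52644√259)^3 = 2432519210895520825 + 151149389286757356√259
(847225+52644√259)^4 = 4121782176900479681520001 + 256115082676856799248400√259
(847225+52644√259)^5 = 6984153809646585277140670173625 + 433974201841648854097164622644√259

847225 52644
1435580401249 89202625800
2432519210895520825 151149389286757356
4121782176900479681520001 256115082676856799248400
6984153809646585277140670173625 433974201841648854097164622644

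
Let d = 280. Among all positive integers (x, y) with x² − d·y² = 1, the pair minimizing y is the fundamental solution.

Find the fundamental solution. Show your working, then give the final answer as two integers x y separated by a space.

d=280: √d = [16; 1,2,1,2,1,32] (ℓ=6, even), read p_5/q_5
step 0: (16, 1)  from 16·(1,0) + (0,1)
…
step 4: (184, 11)  from 2·(67,4) + (50,3)
step 5: (251, 15)  from 1·(184,11) + (67,4)
fundamental: x₁=251, y₁=15  (since 63001 − 280·225 = 1)

251 15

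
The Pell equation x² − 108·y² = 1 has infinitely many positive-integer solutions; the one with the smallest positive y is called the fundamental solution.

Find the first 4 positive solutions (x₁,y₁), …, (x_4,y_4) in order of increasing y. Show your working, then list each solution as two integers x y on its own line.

√108 → a₀=10, period (2,1,1,4,1,1,2,20); ℓ=8 even so k=7
k=0  a_k=10  p_k/q_k = 10/1
…
k=2  a_k=1  p_k/q_k = 31/3
…
k=4  a_k=4  p_k/q_k = 239/23
k=5  a_k=1  p_k/q_k = 291/28
k=6  a_k=1  p_k/q_k = 530/51
k=7  a_k=2  p_k/q_k = 1351/130
(x₁, y₁) = (1351, 130);  1351² − 108·130² = 1 ✓
k=2:  x_2 = 1351·1351+108·130·130 = 3650401,  y_2 = 1351·130+130·1351 = 351260
k=3:  x_3 = 1351·3650401+108·130·351260 = 9863382151,  y_3 = 1351·351260+130·3650401 = 949104390
k=4:  x_4 = 1351·9863382151+108·130·949104390 = 26650854921601,  y_4 = 1351·949104390+130·9863382151 = 2564479710520

1351 130
3650401 351260
9863382151 949104390
26650854921601 2564479710520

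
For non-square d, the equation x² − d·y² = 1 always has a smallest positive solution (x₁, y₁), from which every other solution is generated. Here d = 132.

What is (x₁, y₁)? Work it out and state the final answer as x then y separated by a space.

[11; 2,22] for √132; ℓ=2 ⇒ convergent index 1
a_0=11:  p_0=11·1+0=11,  q_0=11·0+1=1
a_1=2:  p_1=2·11+1=23,  q_1=2·1+0=2
(x₁, y₁) = (23, 2);  23² − 132·2² = 1 ✓

23 2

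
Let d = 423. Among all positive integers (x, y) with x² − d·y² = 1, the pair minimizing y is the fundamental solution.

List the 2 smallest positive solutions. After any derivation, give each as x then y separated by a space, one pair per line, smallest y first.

4607 224
42448897 2063936

[20; 1,1,3,4,3,1,1,40] for √423; ℓ=8 ⇒ convergent index 7
i=0: a=20 ⇒ p=20, q=1
i=1: a=1 ⇒ p=21, q=1
i=2: a=1 ⇒ p=41, q=2
…
i=4: a=4 ⇒ p=617, q=30
i=5: a=3 ⇒ p=1995, q=97
i=6: a=1 ⇒ p=2612, q=127
i=7: a=1 ⇒ p=4607, q=224
→ (4607, 224).  Check: 4607²=21224449, 423·224²=21224448, difference 1.
(4607+224√423)^2 = 42448897 + 2063936√423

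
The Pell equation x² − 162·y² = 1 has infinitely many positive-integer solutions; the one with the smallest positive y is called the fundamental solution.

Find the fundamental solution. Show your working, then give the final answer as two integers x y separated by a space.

√162 → a₀=12, period (1,2,1,2,12,2,1,2,1,24); ℓ=10 even so k=9
a_0=12:  p_0=12·1+0=12,  q_0=12·0+1=1
a_1=1:  p_1=1·12+1=13,  q_1=1·1+0=1
…
a_3=1:  p_3=1·38+13=51,  q_3=1·3+1=4
…
a_5=12:  p_5=12·140+51=1731,  q_5=12·11+4=136
…
a_7=1:  p_7=1·3602+1731=5333,  q_7=1·283+136=419
a_8=2:  p_8=2·5333+3602=14268,  q_8=2·419+283=1121
a_9=1:  p_9=1·14268+5333=19601,  q_9=1·1121+419=1540
fundamental: x₁=19601, y₁=1540  (since 384199201 − 162·2371600 = 1)

19601 1540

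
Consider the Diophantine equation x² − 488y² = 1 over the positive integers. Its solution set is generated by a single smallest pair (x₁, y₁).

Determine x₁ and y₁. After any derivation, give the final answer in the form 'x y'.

243 11

d=488: √d = [22; 11,44] (ℓ=2, even), read p_1/q_1
a_0=22:  p_0=22·1+0=22,  q_0=22·0+1=1
a_1=11:  p_1=11·22+1=243,  q_1=11·1+0=11
(x₁, y₁) = (243, 11);  243² − 488·11² = 1 ✓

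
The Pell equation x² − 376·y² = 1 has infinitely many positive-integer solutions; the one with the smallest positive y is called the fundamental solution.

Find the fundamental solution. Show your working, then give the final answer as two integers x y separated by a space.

d=376: √d = [19; 2,1,1,3,1,…,1,2,38] (ℓ=16, even), read p_15/q_15
step 0: (19, 1)  from 19·(1,0) + (0,1)
…
step 3: (97, 5)  from 1·(58,3) + (39,2)
…
step 5: (446, 23)  from 1·(349,18) + (97,5)
…
step 13: (468441, 24158)  from 1·(368986,19029) + (99455,5129)
step 14: (837427, 43187)  from 1·(468441,24158) + (368986,19029)
step 15: (2143295, 110532)  from 2·(837427,43187) + (468441,24158)
fundamental: x₁=2143295, y₁=110532  (since 4593713457025 − 376·12217323024 = 1)

2143295 110532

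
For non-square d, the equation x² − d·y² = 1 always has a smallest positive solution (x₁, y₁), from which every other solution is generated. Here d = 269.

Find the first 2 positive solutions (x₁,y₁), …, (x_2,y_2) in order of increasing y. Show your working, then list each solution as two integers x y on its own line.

13449 820
361751201 22056360

√269 = [16; 2,2,32, …], period ℓ=3 (odd) → k=5
step 0: (16, 1)  from 16·(1,0) + (0,1)
…
step 3: (2657, 162)  from 32·(82,5) + (33,2)
step 4: (5396, 329)  from 2·(2657,162) + (82,5)
step 5: (13449, 820)  from 2·(5396,329) + (2657,162)
fundamental: x₁=13449, y₁=820  (since 180875601 − 269·672400 = 1)
(13449+820√269)^2 = 361751201 + 22056360√269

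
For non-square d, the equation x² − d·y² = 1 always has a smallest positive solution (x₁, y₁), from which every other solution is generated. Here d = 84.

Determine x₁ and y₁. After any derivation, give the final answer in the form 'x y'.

55 6

√84 = [9; 6,18, …], period ℓ=2 (even) → k=1
k=0  a_k=9  p_k/q_k = 9/1
k=1  a_k=6  p_k/q_k = 55/6
(x₁, y₁) = (55, 6);  55² − 84·6² = 1 ✓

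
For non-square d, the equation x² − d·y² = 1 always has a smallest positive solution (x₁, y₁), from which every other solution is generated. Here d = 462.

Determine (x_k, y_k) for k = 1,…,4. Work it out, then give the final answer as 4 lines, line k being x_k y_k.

43 2
3697 172
317899 14790
27335617 1271768

√462 = [21; 2,42, …], period ℓ=2 (even) → k=1
i=0: a=21 ⇒ p=21, q=1
i=1: a=2 ⇒ p=43, q=2
(x₁, y₁) = (43, 2);  43² − 462·2² = 1 ✓
(43+2√462)^2 = 3697 + 172√462
(43+2√462)^3 = 317899 + 14790√462
(43+2√462)^4 = 27335617 + 1271768√462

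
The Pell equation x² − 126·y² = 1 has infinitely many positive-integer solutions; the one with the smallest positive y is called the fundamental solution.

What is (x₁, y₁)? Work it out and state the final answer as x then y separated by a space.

[11; 4,2,4,22] for √126; ℓ=4 ⇒ convergent index 3
a_0=11:  p_0=11·1+0=11,  q_0=11·0+1=1
…
a_2=2:  p_2=2·45+11=101,  q_2=2·4+1=9
a_3=4:  p_3=4·101+45=449,  q_3=4·9+4=40
→ (449, 40).  Check: 449²=201601, 126·40²=201600, difference 1.

449 40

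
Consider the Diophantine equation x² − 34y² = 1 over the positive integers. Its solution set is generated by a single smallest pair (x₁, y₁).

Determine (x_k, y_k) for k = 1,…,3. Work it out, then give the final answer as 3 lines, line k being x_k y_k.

35 6
2449 420
171395 29394

√34 → a₀=5, period (1,4,1,10); ℓ=4 even so k=3
k=0  a_k=5  p_k/q_k = 5/1
…
k=2  a_k=4  p_k/q_k = 29/5
k=3  a_k=1  p_k/q_k = 35/6
fundamental: x₁=35, y₁=6  (since 1225 − 34·36 = 1)
(35+6√34)^2 = 2449 + 420√34
(35+6√34)^3 = 171395 + 29394√34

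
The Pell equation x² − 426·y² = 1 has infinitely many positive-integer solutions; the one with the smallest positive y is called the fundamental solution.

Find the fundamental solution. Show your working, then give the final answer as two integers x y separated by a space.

88751 4300

√426 = [20; 1,1,1,3,2,6,2,3,1,1,1,40, …], period ℓ=12 (even) → k=11
a_0=20:  p_0=20·1+0=20,  q_0=20·0+1=1
a_1=1:  p_1=1·20+1=21,  q_1=1·1+0=1
…
a_6=6:  p_6=6·516+227=3323,  q_6=6·25+11=161
…
a_10=1:  p_10=1·31971+24809=56780,  q_10=1·1549+1202=2751
a_11=1:  p_11=1·56780+31971=88751,  q_11=1·2751+1549=4300
→ (88751, 4300).  Check: 88751²=7876740001, 426·4300²=7876740000, difference 1.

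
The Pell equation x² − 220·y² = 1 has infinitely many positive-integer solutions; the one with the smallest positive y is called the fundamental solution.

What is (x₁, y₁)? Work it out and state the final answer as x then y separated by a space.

√220 = [14; 1,4,1,28, …], period ℓ=4 (even) → k=3
a_0=14:  p_0=14·1+0=14,  q_0=14·0+1=1
…
a_2=4:  p_2=4·15+14=74,  q_2=4·1+1=5
a_3=1:  p_3=1·74+15=89,  q_3=1·5+1=6
→ (89, 6).  Check: 89²=7921, 220·6²=7920, difference 1.

89 6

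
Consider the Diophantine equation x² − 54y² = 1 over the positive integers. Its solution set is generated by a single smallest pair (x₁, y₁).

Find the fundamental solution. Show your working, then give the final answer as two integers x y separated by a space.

485 66

d=54: √d = [7; 2,1,6,1,2,14] (ℓ=6, even), read p_5/q_5
step 0: (7, 1)  from 7·(1,0) + (0,1)
step 1: (15, 2)  from 2·(7,1) + (1,0)
…
step 3: (147, 20)  from 6·(22,3) + (15,2)
step 4: (169, 23)  from 1·(147,20) + (22,3)
step 5: (485, 66)  from 2·(169,23) + (147,20)
fundamental: x₁=485, y₁=66  (since 235225 − 54·4356 = 1)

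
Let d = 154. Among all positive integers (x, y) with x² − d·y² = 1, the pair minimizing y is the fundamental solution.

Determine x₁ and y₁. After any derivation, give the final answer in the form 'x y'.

[12; 2,2,3,1,2,1,3,2,2,24] for √154; ℓ=10 ⇒ convergent index 9
step 0: (12, 1)  from 12·(1,0) + (0,1)
step 1: (25, 2)  from 2·(12,1) + (1,0)
…
step 3: (211, 17)  from 3·(62,5) + (25,2)
step 4: (273, 22)  from 1·(211,17) + (62,5)
…
step 8: (8724, 703)  from 2·(3847,310) + (1030,83)
step 9: (21295, 1716)  from 2·(8724,703) + (3847,310)
fundamental: x₁=21295, y₁=1716  (since 453477025 − 154·2944656 = 1)

21295 1716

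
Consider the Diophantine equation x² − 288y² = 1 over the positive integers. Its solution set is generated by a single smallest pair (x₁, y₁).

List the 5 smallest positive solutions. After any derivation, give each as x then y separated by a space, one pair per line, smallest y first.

√288 → a₀=16, period (1,32); ℓ=2 even so k=1
k=0  a_k=16  p_k/q_k = 16/1
k=1  a_k=1  p_k/q_k = 17/1
→ (17, 1).  Check: 17²=289, 288·1²=288, difference 1.
k=2:  x_2 = 17·17+288·1·1 = 577,  y_2 = 17·1+1·17 = 34
k=3:  x_3 = 17·577+288·1·34 = 19601,  y_3 = 17·34+1·577 = 1155
k=4:  x_4 = 17·19601+288·1·1155 = 665857,  y_4 = 17·1155+1·19601 = 39236
k=5:  x_5 = 17·665857+288·1·39236 = 22619537,  y_5 = 17·39236+1·665857 = 1332869

17 1
577 34
19601 1155
665857 39236
22619537 1332869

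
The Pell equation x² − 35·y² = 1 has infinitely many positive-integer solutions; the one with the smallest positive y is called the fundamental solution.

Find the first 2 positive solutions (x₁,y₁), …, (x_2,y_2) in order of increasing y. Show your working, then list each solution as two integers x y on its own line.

6 1
71 12

√35 = [5; 1,10, …], period ℓ=2 (even) → k=1
i=0: a=5 ⇒ p=5, q=1
i=1: a=1 ⇒ p=6, q=1
(x₁, y₁) = (6, 1);  6² − 35·1² = 1 ✓
k=2:  x_2 = 6·6+35·1·1 = 71,  y_2 = 6·1+1·6 = 12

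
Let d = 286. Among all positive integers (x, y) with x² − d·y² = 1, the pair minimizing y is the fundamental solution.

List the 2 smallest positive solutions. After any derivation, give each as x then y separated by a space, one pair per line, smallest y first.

561835 33222
631317134449 37330564740

√286 → a₀=16, period (1,10,3,3,2,3,3,10,1,32); ℓ=10 even so k=9
i=0: a=16 ⇒ p=16, q=1
…
i=4: a=3 ⇒ p=1911, q=113
i=5: a=2 ⇒ p=4397, q=260
…
i=8: a=10 ⇒ p=512132, q=30283
i=9: a=1 ⇒ p=561835, q=33222
fundamental: x₁=561835, y₁=33222  (since 315658567225 − 286·1103701284 = 1)
k=2:  x_2 = 561835·561835+286·33222·33222 = 631317134449,  y_2 = 561835·33222+33222·561835 = 37330564740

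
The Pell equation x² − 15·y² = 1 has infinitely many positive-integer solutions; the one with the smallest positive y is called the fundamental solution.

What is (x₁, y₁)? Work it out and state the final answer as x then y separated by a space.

d=15: √d = [3; 1,6] (ℓ=2, even), read p_1/q_1
step 0: (3, 1)  from 3·(1,0) + (0,1)
step 1: (4, 1)  from 1·(3,1) + (1,0)
→ (4, 1).  Check: 4²=16, 15·1²=15, difference 1.

4 1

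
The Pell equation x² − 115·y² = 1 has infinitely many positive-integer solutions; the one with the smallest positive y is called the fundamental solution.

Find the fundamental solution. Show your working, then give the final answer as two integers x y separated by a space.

1126 105

√115 → a₀=10, period (1,2,1,1,1,1,1,2,1,20); ℓ=10 even so k=9
a_0=10:  p_0=10·1+0=10,  q_0=10·0+1=1
a_1=1:  p_1=1·10+1=11,  q_1=1·1+0=1
…
a_4=1:  p_4=1·43+32=75,  q_4=1·4+3=7
a_5=1:  p_5=1·75+43=118,  q_5=1·7+4=11
…
a_7=1:  p_7=1·193+118=311,  q_7=1·18+11=29
a_8=2:  p_8=2·311+193=815,  q_8=2·29+18=76
a_9=1:  p_9=1·815+311=1126,  q_9=1·76+29=105
fundamental: x₁=1126, y₁=105  (since 1267876 − 115·11025 = 1)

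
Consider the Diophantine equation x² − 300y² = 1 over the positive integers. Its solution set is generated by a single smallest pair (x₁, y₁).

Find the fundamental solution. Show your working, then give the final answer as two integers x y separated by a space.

√300 = [17; 3,8,3,34, …], period ℓ=4 (even) → k=3
step 0: (17, 1)  from 17·(1,0) + (0,1)
step 1: (52, 3)  from 3·(17,1) + (1,0)
step 2: (433, 25)  from 8·(52,3) + (17,1)
step 3: (1351, 78)  from 3·(433,25) + (52,3)
(x₁, y₁) = (1351, 78);  1351² − 300·78² = 1 ✓

1351 78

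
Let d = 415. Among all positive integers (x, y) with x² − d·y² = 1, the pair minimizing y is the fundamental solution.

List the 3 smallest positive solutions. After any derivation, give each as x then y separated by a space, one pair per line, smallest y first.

18412804 903849
678062702284831 33284788965192
24970071273761872339444 1225732590794885332887

d=415: √d = [20; 2,1,2,4,6,…,1,2,40] (ℓ=16, even), read p_15/q_15
a_0=20:  p_0=20·1+0=20,  q_0=20·0+1=1
…
a_3=2:  p_3=2·61+41=163,  q_3=2·3+2=8
a_4=4:  p_4=4·163+61=713,  q_4=4·8+3=35
…
a_9=1:  p_9=1·33939+9595=43534,  q_9=1·1666+471=2137
…
a_13=2:  p_13=2·2110961+508372=4730294,  q_13=2·103623+24955=232201
a_14=1:  p_14=1·4730294+2110961=6841255,  q_14=1·232201+103623=335824
a_15=2:  p_15=2·6841255+4730294=18412804,  q_15=2·335824+232201=903849
fundamental: x₁=18412804, y₁=903849  (since 339031351142416 − 415·816943014801 = 1)
n=2: (18412804,903849)∘(18412804,903849) = (18412804·18412804+415·903849·903849, 18412804·903849+903849·18412804) = (678062702284831,33284788965192)
n=3: (678062702284831,33284788965192)∘(18412804,903849) = (18412804·678062702284831+415·903849·33284788965192, 18412804·33284788965192+903849·678062702284831) = (24970071273761872339444,1225732590794885332887)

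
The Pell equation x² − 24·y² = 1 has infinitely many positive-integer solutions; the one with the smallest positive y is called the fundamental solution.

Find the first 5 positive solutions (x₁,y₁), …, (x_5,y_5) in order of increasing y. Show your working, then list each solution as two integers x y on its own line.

5 1
49 10
485 99
4801 980
47525 9701

[4; 1,8] for √24; ℓ=2 ⇒ convergent index 1
i=0: a=4 ⇒ p=4, q=1
i=1: a=1 ⇒ p=5, q=1
fundamental: x₁=5, y₁=1  (since 25 − 24·1 = 1)
(5+1√24)^2 = 49 + 10√24
(5+1√24)^3 = 485 + 99√24
(5+1√24)^4 = 4801 + 980√24
(5+1√24)^5 = 47525 + 9701√24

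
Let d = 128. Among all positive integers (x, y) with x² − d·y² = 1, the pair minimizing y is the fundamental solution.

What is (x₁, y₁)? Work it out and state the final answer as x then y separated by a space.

577 51

√128 → a₀=11, period (3,5,3,22); ℓ=4 even so k=3
i=0: a=11 ⇒ p=11, q=1
i=1: a=3 ⇒ p=34, q=3
i=2: a=5 ⇒ p=181, q=16
i=3: a=3 ⇒ p=577, q=51
fundamental: x₁=577, y₁=51  (since 332929 − 128·2601 = 1)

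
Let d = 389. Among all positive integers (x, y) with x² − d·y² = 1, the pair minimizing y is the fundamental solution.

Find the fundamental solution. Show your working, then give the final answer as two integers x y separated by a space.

3287049 166660

[19; 1,2,1,1,1,1,2,1,38] for √389; ℓ=9 ⇒ convergent index 17
step 0: (19, 1)  from 19·(1,0) + (0,1)
…
step 2: (59, 3)  from 2·(20,1) + (19,1)
step 3: (79, 4)  from 1·(59,3) + (20,1)
step 4: (138, 7)  from 1·(79,4) + (59,3)
step 5: (217, 11)  from 1·(138,7) + (79,4)
step 6: (355, 18)  from 1·(217,11) + (138,7)
step 7: (927, 47)  from 2·(355,18) + (217,11)
step 8: (1282, 65)  from 1·(927,47) + (355,18)
step 9: (49643, 2517)  from 38·(1282,65) + (927,47)
step 10: (50925, 2582)  from 1·(49643,2517) + (1282,65)
step 11: (151493, 7681)  from 2·(50925,2582) + (49643,2517)
step 12: (202418, 10263)  from 1·(151493,7681) + (50925,2582)
…
step 14: (556329, 28207)  from 1·(353911,17944) + (202418,10263)
…
step 16: (2376809, 120509)  from 2·(910240,46151) + (556329,28207)
step 17: (3287049, 166660)  from 1·(2376809,120509) + (910240,46151)
fundamental: x₁=3287049, y₁=166660  (since 10804691128401 − 389·27775555600 = 1)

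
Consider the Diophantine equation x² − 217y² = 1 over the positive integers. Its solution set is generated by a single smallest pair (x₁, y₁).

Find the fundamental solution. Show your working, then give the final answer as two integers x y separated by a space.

3844063 260952

[14; 1,2,1,2,1,…,2,1,28] for √217; ℓ=16 ⇒ convergent index 15
i=0: a=14 ⇒ p=14, q=1
i=1: a=1 ⇒ p=15, q=1
…
i=4: a=2 ⇒ p=162, q=11
…
i=14: a=2 ⇒ p=2809702, q=190735
i=15: a=1 ⇒ p=3844063, q=260952
fundamental: x₁=3844063, y₁=260952  (since 14776820347969 − 217·68095946304 = 1)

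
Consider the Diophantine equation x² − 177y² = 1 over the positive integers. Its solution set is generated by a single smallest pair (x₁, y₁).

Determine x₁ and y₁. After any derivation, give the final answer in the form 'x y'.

62423 4692

[13; 3,3,2,8,2,3,3,26] for √177; ℓ=8 ⇒ convergent index 7
step 0: (13, 1)  from 13·(1,0) + (0,1)
…
step 2: (133, 10)  from 3·(40,3) + (13,1)
…
step 4: (2581, 194)  from 8·(306,23) + (133,10)
…
step 6: (18985, 1427)  from 3·(5468,411) + (2581,194)
step 7: (62423, 4692)  from 3·(18985,1427) + (5468,411)
→ (62423, 4692).  Check: 62423²=3896630929, 177·4692²=3896630928, difference 1.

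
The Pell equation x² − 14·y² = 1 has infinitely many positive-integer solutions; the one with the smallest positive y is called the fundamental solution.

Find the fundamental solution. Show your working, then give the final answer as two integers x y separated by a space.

15 4

√14 = [3; 1,2,1,6, …], period ℓ=4 (even) → k=3
step 0: (3, 1)  from 3·(1,0) + (0,1)
step 1: (4, 1)  from 1·(3,1) + (1,0)
step 2: (11, 3)  from 2·(4,1) + (3,1)
step 3: (15, 4)  from 1·(11,3) + (4,1)
fundamental: x₁=15, y₁=4  (since 225 − 14·16 = 1)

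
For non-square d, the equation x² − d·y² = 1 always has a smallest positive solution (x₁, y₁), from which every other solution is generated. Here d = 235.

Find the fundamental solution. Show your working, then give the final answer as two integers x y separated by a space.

√235 = [15; 3,30, …], period ℓ=2 (even) → k=1
i=0: a=15 ⇒ p=15, q=1
i=1: a=3 ⇒ p=46, q=3
(x₁, y₁) = (46, 3);  46² − 235·3² = 1 ✓

46 3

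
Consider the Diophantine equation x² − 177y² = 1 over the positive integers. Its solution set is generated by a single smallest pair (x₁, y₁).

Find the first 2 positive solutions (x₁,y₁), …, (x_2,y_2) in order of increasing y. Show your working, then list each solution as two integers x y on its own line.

62423 4692
7793261857 585777432

[13; 3,3,2,8,2,3,3,26] for √177; ℓ=8 ⇒ convergent index 7
step 0: (13, 1)  from 13·(1,0) + (0,1)
step 1: (40, 3)  from 3·(13,1) + (1,0)
step 2: (133, 10)  from 3·(40,3) + (13,1)
step 3: (306, 23)  from 2·(133,10) + (40,3)
…
step 5: (5468, 411)  from 2·(2581,194) + (306,23)
step 6: (18985, 1427)  from 3·(5468,411) + (2581,194)
step 7: (62423, 4692)  from 3·(18985,1427) + (5468,411)
(x₁, y₁) = (62423, 4692);  62423² − 177·4692² = 1 ✓
n=2: (62423,4692)∘(62423,4692) = (62423·62423+177·4692·4692, 62423·4692+4692·62423) = (7793261857,585777432)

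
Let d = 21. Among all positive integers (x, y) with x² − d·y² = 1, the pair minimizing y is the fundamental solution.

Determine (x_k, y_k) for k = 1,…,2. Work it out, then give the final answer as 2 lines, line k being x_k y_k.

√21 = [4; 1,1,2,1,1,8, …], period ℓ=6 (even) → k=5
step 0: (4, 1)  from 4·(1,0) + (0,1)
…
step 3: (23, 5)  from 2·(9,2) + (5,1)
step 4: (32, 7)  from 1·(23,5) + (9,2)
step 5: (55, 12)  from 1·(32,7) + (23,5)
fundamental: x₁=55, y₁=12  (since 3025 − 21·144 = 1)
n=2: (55,12)∘(55,12) = (55·55+21·12·12, 55·12+12·55) = (6049,1320)

55 12
6049 1320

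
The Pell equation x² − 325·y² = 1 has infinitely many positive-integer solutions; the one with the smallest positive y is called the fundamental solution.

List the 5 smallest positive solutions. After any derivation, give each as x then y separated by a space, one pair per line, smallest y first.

649 36
842401 46728
1093435849 60652908
1419278889601 78727427856
1842222905266249 102188140704180

√325 = [18; 36, …], period ℓ=1 (odd) → k=1
step 0: (18, 1)  from 18·(1,0) + (0,1)
step 1: (649, 36)  from 36·(18,1) + (1,0)
fundamental: x₁=649, y₁=36  (since 421201 − 325·1296 = 1)
n=2: (649,36)∘(649,36) = (649·649+325·36·36, 649·36+36·649) = (842401,46728)
n=3: (842401,46728)∘(649,36) = (649·842401+325·36·46728, 649·46728+36·842401) = (1093435849,60652908)
n=4: (1093435849,60652908)∘(649,36) = (649·1093435849+325·36·60652908, 649·60652908+36·1093435849) = (1419278889601,78727427856)
n=5: (1419278889601,78727427856)∘(649,36) = (649·1419278889601+325·36·78727427856, 649·78727427856+36·1419278889601) = (1842222905266249,102188140704180)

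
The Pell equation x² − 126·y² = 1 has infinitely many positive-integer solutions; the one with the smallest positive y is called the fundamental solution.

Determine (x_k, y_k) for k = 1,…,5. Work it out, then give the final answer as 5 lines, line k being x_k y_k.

449 40
403201 35920
362074049 32256120
325142092801 28965959840
291977237261249 26011399680200

d=126: √d = [11; 4,2,4,22] (ℓ=4, even), read p_3/q_3
i=0: a=11 ⇒ p=11, q=1
…
i=2: a=2 ⇒ p=101, q=9
i=3: a=4 ⇒ p=449, q=40
(x₁, y₁) = (449, 40);  449² − 126·40² = 1 ✓
n=2: (449,40)∘(449,40) = (449·449+126·40·40, 449·40+40·449) = (403201,35920)
n=3: (403201,35920)∘(449,40) = (449·403201+126·40·35920, 449·35920+40·403201) = (362074049,32256120)
n=4: (362074049,32256120)∘(449,40) = (449·362074049+126·40·32256120, 449·32256120+40·362074049) = (325142092801,28965959840)
n=5: (325142092801,28965959840)∘(449,40) = (449·325142092801+126·40·28965959840, 449·28965959840+40·325142092801) = (291977237261249,26011399680200)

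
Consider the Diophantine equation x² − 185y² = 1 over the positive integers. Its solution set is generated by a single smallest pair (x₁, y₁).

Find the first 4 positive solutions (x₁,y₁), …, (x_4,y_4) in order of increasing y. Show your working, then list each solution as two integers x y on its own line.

√185 = [13; 1,1,1,1,26, …], period ℓ=5 (odd) → k=9
k=0  a_k=13  p_k/q_k = 13/1
…
k=2  a_k=1  p_k/q_k = 27/2
k=3  a_k=1  p_k/q_k = 41/3
…
k=5  a_k=26  p_k/q_k = 1809/133
k=6  a_k=1  p_k/q_k = 1877/138
…
k=8  a_k=1  p_k/q_k = 5563/409
k=9  a_k=1  p_k/q_k = 9249/680
fundamental: x₁=9249, y₁=680  (since 85544001 − 185·462400 = 1)
(9249+680√185)^2 = 171088001 + 12578640√185
(9249+680√185)^3 = 3164785833249 + 232679682040√185
(9249+680√185)^4 = 58542208172352001 + 4304108745797280√185

9249 680
171088001 12578640
3164785833249 232679682040
58542208172352001 4304108745797280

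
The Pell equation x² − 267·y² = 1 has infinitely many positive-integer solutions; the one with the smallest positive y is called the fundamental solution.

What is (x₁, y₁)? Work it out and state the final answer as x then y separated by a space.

√267 = [16; 2,1,15,1,2,32, …], period ℓ=6 (even) → k=5
step 0: (16, 1)  from 16·(1,0) + (0,1)
…
step 2: (49, 3)  from 1·(33,2) + (16,1)
step 3: (768, 47)  from 15·(49,3) + (33,2)
step 4: (817, 50)  from 1·(768,47) + (49,3)
step 5: (2402, 147)  from 2·(817,50) + (768,47)
→ (2402, 147).  Check: 2402²=5769604, 267·147²=5769603, difference 1.

2402 147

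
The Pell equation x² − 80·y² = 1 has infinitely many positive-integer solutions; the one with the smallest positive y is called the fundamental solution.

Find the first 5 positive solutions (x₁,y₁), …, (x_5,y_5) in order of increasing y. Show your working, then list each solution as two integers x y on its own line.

9 1
161 18
2889 323
51841 5796
930249 104005

√80 = [8; 1,16, …], period ℓ=2 (even) → k=1
step 0: (8, 1)  from 8·(1,0) + (0,1)
step 1: (9, 1)  from 1·(8,1) + (1,0)
fundamental: x₁=9, y₁=1  (since 81 − 80·1 = 1)
(9+1√80)^2 = 161 + 18√80
(9+1√80)^3 = 2889 + 323√80
(9+1√80)^4 = 51841 + 5796√80
(9+1√80)^5 = 930249 + 104005√80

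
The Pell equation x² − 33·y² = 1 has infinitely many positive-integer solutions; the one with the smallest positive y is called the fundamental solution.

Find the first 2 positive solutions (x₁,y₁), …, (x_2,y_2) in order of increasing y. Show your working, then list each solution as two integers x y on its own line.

d=33: √d = [5; 1,2,1,10] (ℓ=4, even), read p_3/q_3
k=0  a_k=5  p_k/q_k = 5/1
…
k=2  a_k=2  p_k/q_k = 17/3
k=3  a_k=1  p_k/q_k = 23/4
(x₁, y₁) = (23, 4);  23² − 33·4² = 1 ✓
(x_2, y_2) = (23·23 + 33·4·4, 23·4 + 4·23) = (1057, 184)

23 4
1057 184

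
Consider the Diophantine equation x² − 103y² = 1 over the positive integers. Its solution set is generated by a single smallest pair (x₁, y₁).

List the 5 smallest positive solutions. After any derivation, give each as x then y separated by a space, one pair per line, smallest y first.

227528 22419
103537981567 10201900464
47115579739725224 4642436017523565
21440227253936863550977 2112568364380001494176
9756504053220377800313664488 961336909616663523916230291

d=103: √d = [10; 6,1,2,1,1,9,1,1,2,1,6,20] (ℓ=12, even), read p_11/q_11
i=0: a=10 ⇒ p=10, q=1
i=1: a=6 ⇒ p=61, q=6
i=2: a=1 ⇒ p=71, q=7
…
i=5: a=1 ⇒ p=477, q=47
…
i=7: a=1 ⇒ p=5044, q=497
i=8: a=1 ⇒ p=9611, q=947
…
i=10: a=1 ⇒ p=33877, q=3338
i=11: a=6 ⇒ p=227528, q=22419
→ (227528, 22419).  Check: 227528²=51768990784, 103·22419²=51768990783, difference 1.
n=2: (227528,22419)∘(227528,22419) = (227528·227528+103·22419·22419, 227528·22419+22419·227528) = (103537981567,10201900464)
n=3: (103537981567,10201900464)∘(227528,22419) = (227528·103537981567+103·22419·10201900464, 227528·10201900464+22419·103537981567) = (47115579739725224,4642436017523565)
n=4: (47115579739725224,4642436017523565)∘(227528,22419) = (227528·47115579739725224+103·22419·4642436017523565, 227528·4642436017523565+22419·47115579739725224) = (21440227253936863550977,2112568364380001494176)
n=5: (21440227253936863550977,2112568364380001494176)∘(227528,22419) = (227528·21440227253936863550977+103·22419·2112568364380001494176, 227528·2112568364380001494176+22419·21440227253936863550977) = (9756504053220377800313664488,961336909616663523916230291)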